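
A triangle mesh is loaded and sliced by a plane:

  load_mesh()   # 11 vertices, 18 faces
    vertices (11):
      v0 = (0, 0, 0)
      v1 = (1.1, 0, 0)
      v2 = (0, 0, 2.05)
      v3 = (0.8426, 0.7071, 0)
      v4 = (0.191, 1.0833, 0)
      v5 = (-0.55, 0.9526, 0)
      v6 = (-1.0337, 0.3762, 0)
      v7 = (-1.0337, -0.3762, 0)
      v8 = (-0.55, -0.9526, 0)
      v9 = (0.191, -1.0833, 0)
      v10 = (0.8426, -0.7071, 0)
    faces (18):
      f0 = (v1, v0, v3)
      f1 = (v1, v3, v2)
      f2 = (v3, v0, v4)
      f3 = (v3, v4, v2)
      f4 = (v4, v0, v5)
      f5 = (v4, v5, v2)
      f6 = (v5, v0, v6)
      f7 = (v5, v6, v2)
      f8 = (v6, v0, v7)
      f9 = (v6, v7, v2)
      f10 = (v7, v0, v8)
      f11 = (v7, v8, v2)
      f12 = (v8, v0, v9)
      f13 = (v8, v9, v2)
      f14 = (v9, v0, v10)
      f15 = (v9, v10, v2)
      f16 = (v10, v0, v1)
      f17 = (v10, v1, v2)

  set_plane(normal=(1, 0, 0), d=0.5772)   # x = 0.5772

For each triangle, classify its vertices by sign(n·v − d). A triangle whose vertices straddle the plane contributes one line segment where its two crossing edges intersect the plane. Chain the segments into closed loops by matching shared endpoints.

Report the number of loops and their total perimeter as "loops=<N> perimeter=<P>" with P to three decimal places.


loops=1 perimeter=4.386

Straddling triangles (8 of 18):
  (v1,v0,v3) [+-+] → (0.5772, 0, 0)–(0.5772, 0.484379, 0)  len=0.4844
  (v1,v3,v2) [++-] → (0.5772, 0.484379, 0.645704)–(0.5772, 0, 0.974309)  len=0.5853
  (v3,v0,v4) [+--] → (0.5772, 0.484379, 0)–(0.5772, 0.860328, 0)  len=0.3759
  (v3,v4,v2) [+--] → (0.5772, 0.860328, 0)–(0.5772, 0.484379, 0.645704)  len=0.7472
  (v9,v0,v10) [--+] → (0.5772, -0.484379, 0)–(0.5772, -0.860328, 0)  len=0.3759
  (v9,v10,v2) [-+-] → (0.5772, -0.860328, 0)–(0.5772, -0.484379, 0.645704)  len=0.7472
  (v10,v0,v1) [+-+] → (0.5772, -0.484379, 0)–(0.5772, 0, 0)  len=0.4844
  (v10,v1,v2) [++-] → (0.5772, 0, 0.974309)–(0.5772, -0.484379, 0.645704)  len=0.5853

Chained into 1 loop(s):
  loop 1: 8 segments, perimeter = 4.3857
Total perimeter = 4.386


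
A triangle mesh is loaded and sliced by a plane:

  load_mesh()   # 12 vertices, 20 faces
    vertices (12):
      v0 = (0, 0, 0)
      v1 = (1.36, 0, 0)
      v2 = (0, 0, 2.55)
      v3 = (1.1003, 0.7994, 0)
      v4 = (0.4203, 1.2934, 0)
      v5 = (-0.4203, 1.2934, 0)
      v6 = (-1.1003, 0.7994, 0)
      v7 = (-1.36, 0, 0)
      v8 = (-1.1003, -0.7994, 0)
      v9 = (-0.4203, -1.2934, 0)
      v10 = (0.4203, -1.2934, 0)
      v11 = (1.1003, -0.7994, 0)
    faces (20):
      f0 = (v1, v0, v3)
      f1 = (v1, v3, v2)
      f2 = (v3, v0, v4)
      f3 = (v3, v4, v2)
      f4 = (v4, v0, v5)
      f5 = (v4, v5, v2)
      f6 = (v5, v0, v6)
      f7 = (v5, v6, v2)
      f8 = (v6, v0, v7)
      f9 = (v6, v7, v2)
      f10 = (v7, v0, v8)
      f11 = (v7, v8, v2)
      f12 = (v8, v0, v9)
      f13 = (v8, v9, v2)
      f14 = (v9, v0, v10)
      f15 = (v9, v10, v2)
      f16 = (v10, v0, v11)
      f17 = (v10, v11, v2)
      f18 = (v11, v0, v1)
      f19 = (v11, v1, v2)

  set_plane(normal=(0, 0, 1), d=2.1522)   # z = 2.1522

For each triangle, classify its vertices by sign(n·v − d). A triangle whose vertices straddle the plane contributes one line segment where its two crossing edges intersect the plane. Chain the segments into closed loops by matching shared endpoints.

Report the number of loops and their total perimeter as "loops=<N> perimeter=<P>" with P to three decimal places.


Straddling triangles (10 of 20):
  (v1,v3,v2) [--+] → (0.171647, 0.124706, 2.1522)–(0.21216, 0, 2.1522)  len=0.1311
  (v3,v4,v2) [--+] → (0.0655668, 0.20177, 2.1522)–(0.171647, 0.124706, 2.1522)  len=0.1311
  (v4,v5,v2) [--+] → (-0.0655668, 0.20177, 2.1522)–(0.0655668, 0.20177, 2.1522)  len=0.1311
  (v5,v6,v2) [--+] → (-0.171647, 0.124706, 2.1522)–(-0.0655668, 0.20177, 2.1522)  len=0.1311
  (v6,v7,v2) [--+] → (-0.21216, 0, 2.1522)–(-0.171647, 0.124706, 2.1522)  len=0.1311
  (v7,v8,v2) [--+] → (-0.171647, -0.124706, 2.1522)–(-0.21216, 0, 2.1522)  len=0.1311
  (v8,v9,v2) [--+] → (-0.0655668, -0.20177, 2.1522)–(-0.171647, -0.124706, 2.1522)  len=0.1311
  (v9,v10,v2) [--+] → (0.0655668, -0.20177, 2.1522)–(-0.0655668, -0.20177, 2.1522)  len=0.1311
  (v10,v11,v2) [--+] → (0.171647, -0.124706, 2.1522)–(0.0655668, -0.20177, 2.1522)  len=0.1311
  (v11,v1,v2) [--+] → (0.21216, 0, 2.1522)–(0.171647, -0.124706, 2.1522)  len=0.1311

Chained into 1 loop(s):
  loop 1: 10 segments, perimeter = 1.3112
Total perimeter = 1.311

loops=1 perimeter=1.311


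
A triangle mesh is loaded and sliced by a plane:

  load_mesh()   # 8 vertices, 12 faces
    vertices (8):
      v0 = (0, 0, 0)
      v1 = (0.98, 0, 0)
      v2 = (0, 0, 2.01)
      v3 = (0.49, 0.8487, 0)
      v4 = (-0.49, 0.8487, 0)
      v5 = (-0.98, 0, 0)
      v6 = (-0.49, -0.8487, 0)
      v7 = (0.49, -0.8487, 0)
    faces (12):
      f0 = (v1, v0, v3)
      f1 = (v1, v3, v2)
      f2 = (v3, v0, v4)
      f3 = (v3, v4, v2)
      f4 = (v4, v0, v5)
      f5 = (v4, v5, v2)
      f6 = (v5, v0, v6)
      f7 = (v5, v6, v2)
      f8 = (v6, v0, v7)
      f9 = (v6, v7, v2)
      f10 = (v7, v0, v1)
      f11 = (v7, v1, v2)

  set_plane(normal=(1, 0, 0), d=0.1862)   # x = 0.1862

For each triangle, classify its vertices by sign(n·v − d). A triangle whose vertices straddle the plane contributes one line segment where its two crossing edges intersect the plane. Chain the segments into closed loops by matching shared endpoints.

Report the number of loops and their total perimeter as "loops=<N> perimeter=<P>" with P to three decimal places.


Straddling triangles (8 of 12):
  (v1,v0,v3) [+-+] → (0.1862, 0, 0)–(0.1862, 0.322506, 0)  len=0.3225
  (v1,v3,v2) [++-] → (0.1862, 0.322506, 1.2462)–(0.1862, 0, 1.6281)  len=0.4999
  (v3,v0,v4) [+--] → (0.1862, 0.322506, 0)–(0.1862, 0.8487, 0)  len=0.5262
  (v3,v4,v2) [+--] → (0.1862, 0.8487, 0)–(0.1862, 0.322506, 1.2462)  len=1.3527
  (v6,v0,v7) [--+] → (0.1862, -0.322506, 0)–(0.1862, -0.8487, 0)  len=0.5262
  (v6,v7,v2) [-+-] → (0.1862, -0.8487, 0)–(0.1862, -0.322506, 1.2462)  len=1.3527
  (v7,v0,v1) [+-+] → (0.1862, -0.322506, 0)–(0.1862, 0, 0)  len=0.3225
  (v7,v1,v2) [++-] → (0.1862, 0, 1.6281)–(0.1862, -0.322506, 1.2462)  len=0.4999

Chained into 1 loop(s):
  loop 1: 8 segments, perimeter = 5.4026
Total perimeter = 5.403

loops=1 perimeter=5.403


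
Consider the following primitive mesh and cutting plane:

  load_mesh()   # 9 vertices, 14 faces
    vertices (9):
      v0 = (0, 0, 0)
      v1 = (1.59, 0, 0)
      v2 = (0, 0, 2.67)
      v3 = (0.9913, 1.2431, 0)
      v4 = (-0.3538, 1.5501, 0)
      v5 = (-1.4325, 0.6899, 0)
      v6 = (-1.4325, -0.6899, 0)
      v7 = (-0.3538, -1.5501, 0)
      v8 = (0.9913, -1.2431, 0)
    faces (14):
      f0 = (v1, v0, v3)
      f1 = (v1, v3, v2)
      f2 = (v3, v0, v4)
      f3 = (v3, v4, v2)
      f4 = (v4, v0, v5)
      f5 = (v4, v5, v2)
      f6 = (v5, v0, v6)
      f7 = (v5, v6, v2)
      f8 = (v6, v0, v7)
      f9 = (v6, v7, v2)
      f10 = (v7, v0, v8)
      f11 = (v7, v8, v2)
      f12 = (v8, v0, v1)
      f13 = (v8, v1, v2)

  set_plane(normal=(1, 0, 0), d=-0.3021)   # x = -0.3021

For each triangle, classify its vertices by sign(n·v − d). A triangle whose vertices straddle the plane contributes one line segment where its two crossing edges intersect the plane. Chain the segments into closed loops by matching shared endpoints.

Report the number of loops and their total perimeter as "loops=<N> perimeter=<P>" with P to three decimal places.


loops=1 perimeter=8.422

Straddling triangles (10 of 14):
  (v3,v0,v4) [++-] → (-0.3021, 1.32359, 0)–(-0.3021, 1.5383, 0)  len=0.2147
  (v3,v4,v2) [+-+] → (-0.3021, 1.5383, 0)–(-0.3021, 1.32359, 0.390161)  len=0.4453
  (v4,v0,v5) [-+-] → (-0.3021, 1.32359, 0)–(-0.3021, 0.145493, 0)  len=1.1781
  (v4,v5,v2) [--+] → (-0.3021, 0.145493, 2.10692)–(-0.3021, 1.32359, 0.390161)  len=2.0821
  (v5,v0,v6) [-+-] → (-0.3021, 0.145493, 0)–(-0.3021, -0.145493, 0)  len=0.2910
  (v5,v6,v2) [--+] → (-0.3021, -0.145493, 2.10692)–(-0.3021, 0.145493, 2.10692)  len=0.2910
  (v6,v0,v7) [-+-] → (-0.3021, -0.145493, 0)–(-0.3021, -1.32359, 0)  len=1.1781
  (v6,v7,v2) [--+] → (-0.3021, -1.32359, 0.390161)–(-0.3021, -0.145493, 2.10692)  len=2.0821
  (v7,v0,v8) [-++] → (-0.3021, -1.32359, 0)–(-0.3021, -1.5383, 0)  len=0.2147
  (v7,v8,v2) [-++] → (-0.3021, -1.5383, 0)–(-0.3021, -1.32359, 0.390161)  len=0.4453

Chained into 1 loop(s):
  loop 1: 10 segments, perimeter = 8.4225
Total perimeter = 8.422


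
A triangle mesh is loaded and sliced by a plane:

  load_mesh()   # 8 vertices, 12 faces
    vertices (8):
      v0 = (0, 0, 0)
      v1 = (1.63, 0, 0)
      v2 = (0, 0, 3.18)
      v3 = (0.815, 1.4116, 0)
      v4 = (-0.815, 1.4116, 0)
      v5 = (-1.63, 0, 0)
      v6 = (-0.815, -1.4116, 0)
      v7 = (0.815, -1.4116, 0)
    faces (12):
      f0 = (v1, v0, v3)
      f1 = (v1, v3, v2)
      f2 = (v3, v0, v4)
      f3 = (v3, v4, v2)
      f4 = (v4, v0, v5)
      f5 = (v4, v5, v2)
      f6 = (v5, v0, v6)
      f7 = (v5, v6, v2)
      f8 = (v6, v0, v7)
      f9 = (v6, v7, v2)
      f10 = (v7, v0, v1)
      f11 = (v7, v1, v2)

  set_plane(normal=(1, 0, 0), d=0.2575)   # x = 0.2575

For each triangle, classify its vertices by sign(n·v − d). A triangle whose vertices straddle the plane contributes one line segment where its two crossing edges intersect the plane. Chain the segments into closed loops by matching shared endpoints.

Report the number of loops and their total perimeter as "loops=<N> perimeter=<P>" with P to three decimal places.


loops=1 perimeter=8.927

Straddling triangles (8 of 12):
  (v1,v0,v3) [+-+] → (0.2575, 0, 0)–(0.2575, 0.445996, 0)  len=0.4460
  (v1,v3,v2) [++-] → (0.2575, 0.445996, 2.17528)–(0.2575, 0, 2.67764)  len=0.6718
  (v3,v0,v4) [+--] → (0.2575, 0.445996, 0)–(0.2575, 1.4116, 0)  len=0.9656
  (v3,v4,v2) [+--] → (0.2575, 1.4116, 0)–(0.2575, 0.445996, 2.17528)  len=2.3800
  (v6,v0,v7) [--+] → (0.2575, -0.445996, 0)–(0.2575, -1.4116, 0)  len=0.9656
  (v6,v7,v2) [-+-] → (0.2575, -1.4116, 0)–(0.2575, -0.445996, 2.17528)  len=2.3800
  (v7,v0,v1) [+-+] → (0.2575, -0.445996, 0)–(0.2575, 0, 0)  len=0.4460
  (v7,v1,v2) [++-] → (0.2575, 0, 2.67764)–(0.2575, -0.445996, 2.17528)  len=0.6718

Chained into 1 loop(s):
  loop 1: 8 segments, perimeter = 8.9267
Total perimeter = 8.927


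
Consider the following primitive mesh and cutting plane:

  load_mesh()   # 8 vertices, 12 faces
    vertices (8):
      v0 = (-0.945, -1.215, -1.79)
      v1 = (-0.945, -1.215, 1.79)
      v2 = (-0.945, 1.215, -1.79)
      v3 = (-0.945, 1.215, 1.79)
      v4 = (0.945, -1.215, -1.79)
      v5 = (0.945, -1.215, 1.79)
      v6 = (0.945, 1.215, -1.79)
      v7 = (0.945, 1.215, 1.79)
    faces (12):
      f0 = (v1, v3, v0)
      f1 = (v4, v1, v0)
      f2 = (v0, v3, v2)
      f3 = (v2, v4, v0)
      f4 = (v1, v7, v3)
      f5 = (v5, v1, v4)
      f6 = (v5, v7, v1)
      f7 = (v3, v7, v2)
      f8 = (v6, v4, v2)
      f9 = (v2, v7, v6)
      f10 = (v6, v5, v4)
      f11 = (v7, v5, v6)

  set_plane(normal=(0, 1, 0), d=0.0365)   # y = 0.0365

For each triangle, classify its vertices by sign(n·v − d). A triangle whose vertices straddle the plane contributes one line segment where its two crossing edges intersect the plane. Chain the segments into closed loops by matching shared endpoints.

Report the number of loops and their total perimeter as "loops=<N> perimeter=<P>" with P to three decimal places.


Straddling triangles (8 of 12):
  (v1,v3,v0) [-+-] → (-0.945, 0.0365, 1.79)–(-0.945, 0.0365, 0.0537737)  len=1.7362
  (v0,v3,v2) [-++] → (-0.945, 0.0365, 0.0537737)–(-0.945, 0.0365, -1.79)  len=1.8438
  (v2,v4,v0) [+--] → (-0.0283889, 0.0365, -1.79)–(-0.945, 0.0365, -1.79)  len=0.9166
  (v1,v7,v3) [-++] → (0.0283889, 0.0365, 1.79)–(-0.945, 0.0365, 1.79)  len=0.9734
  (v5,v7,v1) [-+-] → (0.945, 0.0365, 1.79)–(0.0283889, 0.0365, 1.79)  len=0.9166
  (v6,v4,v2) [+-+] → (0.945, 0.0365, -1.79)–(-0.0283889, 0.0365, -1.79)  len=0.9734
  (v6,v5,v4) [+--] → (0.945, 0.0365, -0.0537737)–(0.945, 0.0365, -1.79)  len=1.7362
  (v7,v5,v6) [+-+] → (0.945, 0.0365, 1.79)–(0.945, 0.0365, -0.0537737)  len=1.8438

Chained into 1 loop(s):
  loop 1: 8 segments, perimeter = 10.9400
Total perimeter = 10.940

loops=1 perimeter=10.940


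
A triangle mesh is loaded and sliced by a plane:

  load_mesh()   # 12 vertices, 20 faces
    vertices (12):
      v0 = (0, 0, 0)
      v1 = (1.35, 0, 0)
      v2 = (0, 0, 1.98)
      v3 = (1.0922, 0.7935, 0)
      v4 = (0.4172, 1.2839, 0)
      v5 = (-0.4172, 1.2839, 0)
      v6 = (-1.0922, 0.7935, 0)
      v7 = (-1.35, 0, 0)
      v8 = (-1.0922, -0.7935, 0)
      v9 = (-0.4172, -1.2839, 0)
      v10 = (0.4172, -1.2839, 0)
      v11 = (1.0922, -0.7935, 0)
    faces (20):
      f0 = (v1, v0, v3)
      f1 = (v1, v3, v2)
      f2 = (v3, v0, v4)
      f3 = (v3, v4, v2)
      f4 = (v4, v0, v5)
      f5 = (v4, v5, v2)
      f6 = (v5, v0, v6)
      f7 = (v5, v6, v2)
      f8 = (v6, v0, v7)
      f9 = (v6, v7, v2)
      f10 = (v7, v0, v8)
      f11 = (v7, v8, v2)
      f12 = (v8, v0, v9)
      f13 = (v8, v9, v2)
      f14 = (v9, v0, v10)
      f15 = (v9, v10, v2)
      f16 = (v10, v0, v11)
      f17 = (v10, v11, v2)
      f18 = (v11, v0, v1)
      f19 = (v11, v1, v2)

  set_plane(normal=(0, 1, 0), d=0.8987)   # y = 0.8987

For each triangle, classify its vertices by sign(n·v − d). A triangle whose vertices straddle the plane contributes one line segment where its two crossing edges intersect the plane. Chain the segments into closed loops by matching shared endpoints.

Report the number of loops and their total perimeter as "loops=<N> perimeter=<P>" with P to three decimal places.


Straddling triangles (6 of 20):
  (v3,v0,v4) [--+] → (0.29203, 0.8987, 0)–(0.9474, 0.8987, 0)  len=0.6554
  (v3,v4,v2) [-+-] → (0.9474, 0.8987, 0)–(0.29203, 0.8987, 0.594046)  len=0.8845
  (v4,v0,v5) [+-+] → (0.29203, 0.8987, 0)–(-0.29203, 0.8987, 0)  len=0.5841
  (v4,v5,v2) [++-] → (-0.29203, 0.8987, 0.594046)–(0.29203, 0.8987, 0.594046)  len=0.5841
  (v5,v0,v6) [+--] → (-0.29203, 0.8987, 0)–(-0.9474, 0.8987, 0)  len=0.6554
  (v5,v6,v2) [+--] → (-0.9474, 0.8987, 0)–(-0.29203, 0.8987, 0.594046)  len=0.8845

Chained into 1 loop(s):
  loop 1: 6 segments, perimeter = 4.2479
Total perimeter = 4.248

loops=1 perimeter=4.248


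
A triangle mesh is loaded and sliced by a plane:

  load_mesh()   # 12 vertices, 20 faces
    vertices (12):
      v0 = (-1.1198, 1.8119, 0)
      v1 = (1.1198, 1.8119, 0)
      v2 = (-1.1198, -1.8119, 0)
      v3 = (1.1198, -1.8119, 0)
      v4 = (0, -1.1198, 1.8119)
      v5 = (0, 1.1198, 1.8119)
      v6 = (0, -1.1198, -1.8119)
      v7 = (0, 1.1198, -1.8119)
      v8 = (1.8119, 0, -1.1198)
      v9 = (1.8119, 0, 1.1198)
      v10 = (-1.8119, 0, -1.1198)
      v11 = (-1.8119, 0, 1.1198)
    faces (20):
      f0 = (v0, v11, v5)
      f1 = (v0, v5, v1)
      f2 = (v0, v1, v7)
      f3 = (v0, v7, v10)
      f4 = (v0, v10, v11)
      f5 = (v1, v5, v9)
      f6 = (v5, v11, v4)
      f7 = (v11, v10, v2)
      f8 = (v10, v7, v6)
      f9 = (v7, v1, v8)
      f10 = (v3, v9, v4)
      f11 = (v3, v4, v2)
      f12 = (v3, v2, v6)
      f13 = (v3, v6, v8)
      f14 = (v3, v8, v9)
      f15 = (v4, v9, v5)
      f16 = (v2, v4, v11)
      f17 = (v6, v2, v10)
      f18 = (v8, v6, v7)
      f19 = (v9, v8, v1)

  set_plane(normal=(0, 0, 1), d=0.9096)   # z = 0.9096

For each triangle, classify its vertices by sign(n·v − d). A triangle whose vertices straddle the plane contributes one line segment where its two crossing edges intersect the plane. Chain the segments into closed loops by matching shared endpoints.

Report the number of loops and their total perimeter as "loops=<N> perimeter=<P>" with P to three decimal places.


loops=1 perimeter=10.047

Straddling triangles (10 of 20):
  (v0,v11,v5) [-++] → (-1.68198, 0.340116, 0.9096)–(-0.557644, 1.46446, 0.9096)  len=1.5901
  (v0,v5,v1) [-+-] → (-0.557644, 1.46446, 0.9096)–(0.557644, 1.46446, 0.9096)  len=1.1153
  (v0,v10,v11) [--+] → (-1.8119, 0, 0.9096)–(-1.68198, 0.340116, 0.9096)  len=0.3641
  (v1,v5,v9) [-++] → (0.557644, 1.46446, 0.9096)–(1.68198, 0.340116, 0.9096)  len=1.5901
  (v11,v10,v2) [+--] → (-1.8119, 0, 0.9096)–(-1.68198, -0.340116, 0.9096)  len=0.3641
  (v3,v9,v4) [-++] → (1.68198, -0.340116, 0.9096)–(0.557644, -1.46446, 0.9096)  len=1.5901
  (v3,v4,v2) [-+-] → (0.557644, -1.46446, 0.9096)–(-0.557644, -1.46446, 0.9096)  len=1.1153
  (v3,v8,v9) [--+] → (1.8119, 0, 0.9096)–(1.68198, -0.340116, 0.9096)  len=0.3641
  (v2,v4,v11) [-++] → (-0.557644, -1.46446, 0.9096)–(-1.68198, -0.340116, 0.9096)  len=1.5901
  (v9,v8,v1) [+--] → (1.8119, 0, 0.9096)–(1.68198, 0.340116, 0.9096)  len=0.3641

Chained into 1 loop(s):
  loop 1: 10 segments, perimeter = 10.0471
Total perimeter = 10.047


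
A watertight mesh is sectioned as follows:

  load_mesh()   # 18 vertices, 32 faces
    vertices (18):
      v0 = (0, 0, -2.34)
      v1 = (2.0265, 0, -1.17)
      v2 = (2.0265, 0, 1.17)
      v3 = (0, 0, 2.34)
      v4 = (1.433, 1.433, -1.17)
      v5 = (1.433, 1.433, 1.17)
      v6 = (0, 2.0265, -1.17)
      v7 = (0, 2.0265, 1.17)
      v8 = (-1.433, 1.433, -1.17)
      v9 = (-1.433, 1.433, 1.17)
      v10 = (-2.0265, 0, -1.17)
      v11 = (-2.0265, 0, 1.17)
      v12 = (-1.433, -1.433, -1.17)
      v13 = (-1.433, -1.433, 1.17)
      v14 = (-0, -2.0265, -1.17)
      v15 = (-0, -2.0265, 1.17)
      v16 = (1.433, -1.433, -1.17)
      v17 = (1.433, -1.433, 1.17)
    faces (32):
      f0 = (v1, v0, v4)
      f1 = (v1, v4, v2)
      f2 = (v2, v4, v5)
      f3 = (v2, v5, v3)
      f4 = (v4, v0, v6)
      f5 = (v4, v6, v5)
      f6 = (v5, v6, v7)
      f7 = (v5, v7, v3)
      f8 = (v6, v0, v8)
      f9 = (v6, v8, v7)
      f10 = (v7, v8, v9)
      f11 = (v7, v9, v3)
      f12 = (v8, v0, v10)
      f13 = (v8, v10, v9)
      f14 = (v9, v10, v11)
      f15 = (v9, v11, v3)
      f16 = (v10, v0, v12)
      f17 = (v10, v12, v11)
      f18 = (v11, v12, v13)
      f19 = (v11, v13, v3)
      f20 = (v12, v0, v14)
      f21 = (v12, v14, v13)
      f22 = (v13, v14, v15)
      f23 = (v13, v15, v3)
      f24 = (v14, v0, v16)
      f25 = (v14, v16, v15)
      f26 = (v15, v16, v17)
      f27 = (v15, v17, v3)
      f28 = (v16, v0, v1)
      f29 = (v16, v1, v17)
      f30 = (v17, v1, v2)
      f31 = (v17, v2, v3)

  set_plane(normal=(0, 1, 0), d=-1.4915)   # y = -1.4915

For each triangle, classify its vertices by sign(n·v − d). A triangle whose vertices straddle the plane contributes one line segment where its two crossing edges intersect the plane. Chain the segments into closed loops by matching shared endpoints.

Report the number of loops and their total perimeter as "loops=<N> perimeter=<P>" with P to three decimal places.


Straddling triangles (8 of 32):
  (v12,v0,v14) [++-] → (0, -1.4915, -1.47888)–(-1.29175, -1.4915, -1.17)  len=1.3282
  (v12,v14,v13) [+-+] → (-1.29175, -1.4915, -1.17)–(-1.29175, -1.4915, 0.939351)  len=2.1094
  (v13,v14,v15) [+--] → (-1.29175, -1.4915, 0.939351)–(-1.29175, -1.4915, 1.17)  len=0.2306
  (v13,v15,v3) [+-+] → (-1.29175, -1.4915, 1.17)–(0, -1.4915, 1.47888)  len=1.3282
  (v14,v0,v16) [-++] → (0, -1.4915, -1.47888)–(1.29175, -1.4915, -1.17)  len=1.3282
  (v14,v16,v15) [-+-] → (1.29175, -1.4915, -1.17)–(1.29175, -1.4915, -0.939351)  len=0.2306
  (v15,v16,v17) [-++] → (1.29175, -1.4915, -0.939351)–(1.29175, -1.4915, 1.17)  len=2.1094
  (v15,v17,v3) [-++] → (1.29175, -1.4915, 1.17)–(0, -1.4915, 1.47888)  len=1.3282

Chained into 1 loop(s):
  loop 1: 8 segments, perimeter = 9.9927
Total perimeter = 9.993

loops=1 perimeter=9.993


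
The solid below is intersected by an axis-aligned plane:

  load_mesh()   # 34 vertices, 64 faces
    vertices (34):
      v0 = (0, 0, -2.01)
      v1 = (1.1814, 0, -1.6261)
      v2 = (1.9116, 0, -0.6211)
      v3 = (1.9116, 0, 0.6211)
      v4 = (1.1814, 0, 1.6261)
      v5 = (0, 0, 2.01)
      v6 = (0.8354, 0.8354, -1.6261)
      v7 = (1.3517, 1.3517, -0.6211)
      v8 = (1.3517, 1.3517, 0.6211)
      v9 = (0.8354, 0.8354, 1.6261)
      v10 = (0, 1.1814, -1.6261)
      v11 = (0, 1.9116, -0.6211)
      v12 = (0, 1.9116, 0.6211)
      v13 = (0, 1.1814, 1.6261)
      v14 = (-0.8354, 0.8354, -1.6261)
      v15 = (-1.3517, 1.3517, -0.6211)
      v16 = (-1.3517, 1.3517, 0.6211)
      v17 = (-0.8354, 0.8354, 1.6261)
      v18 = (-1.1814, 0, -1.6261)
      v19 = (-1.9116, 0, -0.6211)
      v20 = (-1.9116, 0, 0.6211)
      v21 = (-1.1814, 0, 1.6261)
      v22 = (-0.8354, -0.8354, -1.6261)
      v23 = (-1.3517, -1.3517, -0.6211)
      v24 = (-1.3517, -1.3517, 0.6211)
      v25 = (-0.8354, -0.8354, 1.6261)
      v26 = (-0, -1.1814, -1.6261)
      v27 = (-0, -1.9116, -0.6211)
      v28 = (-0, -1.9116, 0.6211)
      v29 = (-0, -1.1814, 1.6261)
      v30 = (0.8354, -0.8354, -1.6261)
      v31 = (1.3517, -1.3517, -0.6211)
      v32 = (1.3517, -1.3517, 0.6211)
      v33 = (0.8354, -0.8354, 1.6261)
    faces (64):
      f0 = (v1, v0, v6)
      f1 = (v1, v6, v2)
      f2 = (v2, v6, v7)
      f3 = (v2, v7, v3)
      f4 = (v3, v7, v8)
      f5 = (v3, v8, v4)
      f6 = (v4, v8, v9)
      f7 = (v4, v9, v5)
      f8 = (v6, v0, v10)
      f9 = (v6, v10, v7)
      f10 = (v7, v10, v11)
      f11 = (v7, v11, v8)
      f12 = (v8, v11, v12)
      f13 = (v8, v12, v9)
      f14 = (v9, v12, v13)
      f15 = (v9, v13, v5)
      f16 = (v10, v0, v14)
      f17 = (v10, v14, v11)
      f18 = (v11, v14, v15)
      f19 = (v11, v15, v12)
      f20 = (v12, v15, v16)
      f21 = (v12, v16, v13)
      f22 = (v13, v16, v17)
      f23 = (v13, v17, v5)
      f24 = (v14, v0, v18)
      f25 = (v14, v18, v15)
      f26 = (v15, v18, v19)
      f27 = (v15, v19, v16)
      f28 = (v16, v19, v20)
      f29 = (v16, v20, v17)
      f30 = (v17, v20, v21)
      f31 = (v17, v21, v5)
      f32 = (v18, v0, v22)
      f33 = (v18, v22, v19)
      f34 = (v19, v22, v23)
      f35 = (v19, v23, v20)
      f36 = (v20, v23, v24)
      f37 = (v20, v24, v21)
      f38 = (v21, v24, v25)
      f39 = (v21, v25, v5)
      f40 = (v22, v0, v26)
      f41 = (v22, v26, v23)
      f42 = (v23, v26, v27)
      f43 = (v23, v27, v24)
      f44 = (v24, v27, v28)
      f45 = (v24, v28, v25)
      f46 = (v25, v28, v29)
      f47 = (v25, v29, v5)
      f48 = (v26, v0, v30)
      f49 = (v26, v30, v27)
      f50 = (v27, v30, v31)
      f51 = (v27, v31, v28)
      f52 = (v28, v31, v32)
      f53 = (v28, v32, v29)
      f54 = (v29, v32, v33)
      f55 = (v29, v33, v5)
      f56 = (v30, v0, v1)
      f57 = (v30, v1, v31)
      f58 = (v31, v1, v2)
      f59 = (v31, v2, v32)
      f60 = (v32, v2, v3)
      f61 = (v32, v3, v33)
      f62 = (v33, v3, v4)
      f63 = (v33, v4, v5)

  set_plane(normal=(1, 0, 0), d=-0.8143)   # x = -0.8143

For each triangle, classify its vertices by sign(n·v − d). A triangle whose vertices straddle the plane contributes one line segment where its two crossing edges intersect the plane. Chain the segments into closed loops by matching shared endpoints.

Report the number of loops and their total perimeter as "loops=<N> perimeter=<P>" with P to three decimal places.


Straddling triangles (20 of 64):
  (v10,v0,v14) [++-] → (-0.8143, 0.8143, -1.6358)–(-0.8143, 0.844139, -1.6261)  len=0.0314
  (v10,v14,v11) [+-+] → (-0.8143, 0.844139, -1.6261)–(-0.8143, 0.862582, -1.60072)  len=0.0314
  (v11,v14,v15) [+--] → (-0.8143, 0.862582, -1.60072)–(-0.8143, 1.5743, -0.6211)  len=1.2109
  (v11,v15,v12) [+-+] → (-0.8143, 1.5743, -0.6211)–(-0.8143, 1.5743, -0.127234)  len=0.4939
  (v12,v15,v16) [+--] → (-0.8143, 1.5743, -0.127234)–(-0.8143, 1.5743, 0.6211)  len=0.7483
  (v12,v16,v13) [+-+] → (-0.8143, 1.5743, 0.6211)–(-0.8143, 1.28399, 1.02066)  len=0.4939
  (v13,v16,v17) [+--] → (-0.8143, 1.28399, 1.02066)–(-0.8143, 0.844139, 1.6261)  len=0.7484
  (v13,v17,v5) [+-+] → (-0.8143, 0.844139, 1.6261)–(-0.8143, 0.8143, 1.6358)  len=0.0314
  (v14,v0,v18) [-+-] → (-0.8143, 0.8143, -1.6358)–(-0.8143, 0, -1.74539)  len=0.8216
  (v17,v21,v5) [--+] → (-0.8143, 0, 1.74539)–(-0.8143, 0.8143, 1.6358)  len=0.8216
  (v18,v0,v22) [-+-] → (-0.8143, 0, -1.74539)–(-0.8143, -0.8143, -1.6358)  len=0.8216
  (v21,v25,v5) [--+] → (-0.8143, -0.8143, 1.6358)–(-0.8143, 0, 1.74539)  len=0.8216
  (v22,v0,v26) [-++] → (-0.8143, -0.8143, -1.6358)–(-0.8143, -0.844139, -1.6261)  len=0.0314
  (v22,v26,v23) [-+-] → (-0.8143, -0.844139, -1.6261)–(-0.8143, -1.28399, -1.02066)  len=0.7484
  (v23,v26,v27) [-++] → (-0.8143, -1.28399, -1.02066)–(-0.8143, -1.5743, -0.6211)  len=0.4939
  (v23,v27,v24) [-+-] → (-0.8143, -1.5743, -0.6211)–(-0.8143, -1.5743, 0.127234)  len=0.7483
  (v24,v27,v28) [-++] → (-0.8143, -1.5743, 0.127234)–(-0.8143, -1.5743, 0.6211)  len=0.4939
  (v24,v28,v25) [-+-] → (-0.8143, -1.5743, 0.6211)–(-0.8143, -0.862582, 1.60072)  len=1.2109
  (v25,v28,v29) [-++] → (-0.8143, -0.862582, 1.60072)–(-0.8143, -0.844139, 1.6261)  len=0.0314
  (v25,v29,v5) [-++] → (-0.8143, -0.844139, 1.6261)–(-0.8143, -0.8143, 1.6358)  len=0.0314

Chained into 1 loop(s):
  loop 1: 20 segments, perimeter = 10.8654
Total perimeter = 10.865

loops=1 perimeter=10.865


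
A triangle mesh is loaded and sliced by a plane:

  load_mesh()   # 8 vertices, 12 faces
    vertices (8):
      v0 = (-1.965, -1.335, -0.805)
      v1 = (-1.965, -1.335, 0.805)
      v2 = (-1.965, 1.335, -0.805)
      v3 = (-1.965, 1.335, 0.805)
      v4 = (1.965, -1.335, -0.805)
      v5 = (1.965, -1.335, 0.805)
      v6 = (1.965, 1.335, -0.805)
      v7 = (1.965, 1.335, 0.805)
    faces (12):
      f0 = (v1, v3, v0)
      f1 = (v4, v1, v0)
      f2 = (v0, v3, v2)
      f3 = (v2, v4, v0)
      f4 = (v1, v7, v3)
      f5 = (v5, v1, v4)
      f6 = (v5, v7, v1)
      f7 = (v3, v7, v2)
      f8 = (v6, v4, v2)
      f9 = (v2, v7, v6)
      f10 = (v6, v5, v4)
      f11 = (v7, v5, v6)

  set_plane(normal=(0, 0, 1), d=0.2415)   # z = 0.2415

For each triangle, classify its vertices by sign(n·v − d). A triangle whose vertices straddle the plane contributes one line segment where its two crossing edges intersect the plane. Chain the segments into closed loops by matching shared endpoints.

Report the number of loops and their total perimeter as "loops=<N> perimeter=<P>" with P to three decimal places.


Straddling triangles (8 of 12):
  (v1,v3,v0) [++-] → (-1.965, 0.4005, 0.2415)–(-1.965, -1.335, 0.2415)  len=1.7355
  (v4,v1,v0) [-+-] → (-0.5895, -1.335, 0.2415)–(-1.965, -1.335, 0.2415)  len=1.3755
  (v0,v3,v2) [-+-] → (-1.965, 0.4005, 0.2415)–(-1.965, 1.335, 0.2415)  len=0.9345
  (v5,v1,v4) [++-] → (-0.5895, -1.335, 0.2415)–(1.965, -1.335, 0.2415)  len=2.5545
  (v3,v7,v2) [++-] → (0.5895, 1.335, 0.2415)–(-1.965, 1.335, 0.2415)  len=2.5545
  (v2,v7,v6) [-+-] → (0.5895, 1.335, 0.2415)–(1.965, 1.335, 0.2415)  len=1.3755
  (v6,v5,v4) [-+-] → (1.965, -0.4005, 0.2415)–(1.965, -1.335, 0.2415)  len=0.9345
  (v7,v5,v6) [++-] → (1.965, -0.4005, 0.2415)–(1.965, 1.335, 0.2415)  len=1.7355

Chained into 1 loop(s):
  loop 1: 8 segments, perimeter = 13.2000
Total perimeter = 13.200

loops=1 perimeter=13.200


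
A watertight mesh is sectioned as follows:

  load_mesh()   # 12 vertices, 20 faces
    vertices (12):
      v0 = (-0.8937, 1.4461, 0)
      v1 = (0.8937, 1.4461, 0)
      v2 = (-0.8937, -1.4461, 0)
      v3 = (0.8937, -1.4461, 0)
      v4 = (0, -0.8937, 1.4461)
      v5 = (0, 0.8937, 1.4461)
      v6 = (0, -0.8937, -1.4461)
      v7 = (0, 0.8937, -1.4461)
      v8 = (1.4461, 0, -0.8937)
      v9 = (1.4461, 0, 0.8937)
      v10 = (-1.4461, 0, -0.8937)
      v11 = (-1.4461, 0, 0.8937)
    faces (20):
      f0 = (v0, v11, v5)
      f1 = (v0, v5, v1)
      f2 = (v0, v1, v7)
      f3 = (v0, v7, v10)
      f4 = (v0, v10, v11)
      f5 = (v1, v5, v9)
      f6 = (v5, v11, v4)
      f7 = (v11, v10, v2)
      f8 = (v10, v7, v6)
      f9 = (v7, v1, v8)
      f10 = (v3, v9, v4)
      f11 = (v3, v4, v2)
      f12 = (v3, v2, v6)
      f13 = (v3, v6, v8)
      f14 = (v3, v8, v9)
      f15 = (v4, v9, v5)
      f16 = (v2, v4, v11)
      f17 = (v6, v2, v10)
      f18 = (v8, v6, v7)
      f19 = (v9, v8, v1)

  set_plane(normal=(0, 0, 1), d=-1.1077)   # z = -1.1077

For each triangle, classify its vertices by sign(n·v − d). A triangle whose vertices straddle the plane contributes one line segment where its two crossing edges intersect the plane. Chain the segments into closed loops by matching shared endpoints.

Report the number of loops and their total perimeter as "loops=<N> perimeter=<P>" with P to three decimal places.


loops=1 perimeter=6.050

Straddling triangles (8 of 20):
  (v0,v1,v7) [++-] → (0.209134, 1.02297, -1.1077)–(-0.209134, 1.02297, -1.1077)  len=0.4183
  (v0,v7,v10) [+-+] → (-0.209134, 1.02297, -1.1077)–(-0.88588, 0.34622, -1.1077)  len=0.9571
  (v10,v7,v6) [+--] → (-0.88588, 0.34622, -1.1077)–(-0.88588, -0.34622, -1.1077)  len=0.6924
  (v7,v1,v8) [-++] → (0.209134, 1.02297, -1.1077)–(0.88588, 0.34622, -1.1077)  len=0.9571
  (v3,v2,v6) [++-] → (-0.209134, -1.02297, -1.1077)–(0.209134, -1.02297, -1.1077)  len=0.4183
  (v3,v6,v8) [+-+] → (0.209134, -1.02297, -1.1077)–(0.88588, -0.34622, -1.1077)  len=0.9571
  (v6,v2,v10) [-++] → (-0.209134, -1.02297, -1.1077)–(-0.88588, -0.34622, -1.1077)  len=0.9571
  (v8,v6,v7) [+--] → (0.88588, -0.34622, -1.1077)–(0.88588, 0.34622, -1.1077)  len=0.6924

Chained into 1 loop(s):
  loop 1: 8 segments, perimeter = 6.0497
Total perimeter = 6.050


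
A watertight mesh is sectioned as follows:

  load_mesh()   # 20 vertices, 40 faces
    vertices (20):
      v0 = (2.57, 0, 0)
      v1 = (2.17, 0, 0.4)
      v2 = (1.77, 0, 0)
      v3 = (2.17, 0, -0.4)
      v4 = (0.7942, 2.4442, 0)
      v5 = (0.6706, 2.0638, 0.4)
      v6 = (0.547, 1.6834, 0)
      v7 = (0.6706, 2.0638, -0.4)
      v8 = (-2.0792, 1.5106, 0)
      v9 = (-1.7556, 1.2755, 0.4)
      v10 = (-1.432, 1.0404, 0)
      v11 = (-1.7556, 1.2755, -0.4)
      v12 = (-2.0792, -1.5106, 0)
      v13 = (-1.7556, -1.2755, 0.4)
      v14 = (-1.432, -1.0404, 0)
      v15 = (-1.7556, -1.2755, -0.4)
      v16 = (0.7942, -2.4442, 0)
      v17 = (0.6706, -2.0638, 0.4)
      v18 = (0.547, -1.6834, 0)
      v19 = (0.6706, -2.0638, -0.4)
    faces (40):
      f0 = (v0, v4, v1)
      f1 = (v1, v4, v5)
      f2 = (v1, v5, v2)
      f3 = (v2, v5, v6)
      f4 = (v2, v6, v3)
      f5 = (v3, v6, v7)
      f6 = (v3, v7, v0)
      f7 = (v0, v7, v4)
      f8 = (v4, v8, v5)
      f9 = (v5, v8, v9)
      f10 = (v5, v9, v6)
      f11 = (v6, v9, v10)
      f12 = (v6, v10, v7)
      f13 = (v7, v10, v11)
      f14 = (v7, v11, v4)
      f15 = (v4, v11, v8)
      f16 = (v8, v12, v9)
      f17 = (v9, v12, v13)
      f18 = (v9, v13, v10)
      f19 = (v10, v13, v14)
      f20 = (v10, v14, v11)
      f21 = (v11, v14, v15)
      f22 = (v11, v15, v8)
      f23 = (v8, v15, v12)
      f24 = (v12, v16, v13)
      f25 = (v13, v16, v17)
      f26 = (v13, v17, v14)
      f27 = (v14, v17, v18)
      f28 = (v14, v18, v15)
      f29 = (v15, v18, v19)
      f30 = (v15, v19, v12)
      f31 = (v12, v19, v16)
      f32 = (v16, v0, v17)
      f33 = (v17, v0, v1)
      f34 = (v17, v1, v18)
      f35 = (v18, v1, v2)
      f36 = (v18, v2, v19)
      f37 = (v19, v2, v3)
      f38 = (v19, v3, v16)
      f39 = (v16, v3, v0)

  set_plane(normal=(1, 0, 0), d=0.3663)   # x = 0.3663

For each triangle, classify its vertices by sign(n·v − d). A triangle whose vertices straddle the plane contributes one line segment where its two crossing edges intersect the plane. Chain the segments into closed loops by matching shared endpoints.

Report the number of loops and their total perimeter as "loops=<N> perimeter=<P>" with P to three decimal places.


Straddling triangles (16 of 40):
  (v4,v8,v5) [+-+] → (0.3663, 2.30517, 0)–(0.3663, 2.00258, 0.355735)  len=0.4670
  (v5,v8,v9) [+--] → (0.3663, 2.00258, 0.355735)–(0.3663, 1.96493, 0.4)  len=0.0581
  (v5,v9,v6) [+-+] → (0.3663, 1.96493, 0.4)–(0.3663, 1.65139, 0.0313906)  len=0.4839
  (v6,v9,v10) [+--] → (0.3663, 1.65139, 0.0313906)–(0.3663, 1.62469, 0)  len=0.0412
  (v6,v10,v7) [+-+] → (0.3663, 1.62469, 0)–(0.3663, 1.91569, -0.34211)  len=0.4491
  (v7,v10,v11) [+--] → (0.3663, 1.91569, -0.34211)–(0.3663, 1.96493, -0.4)  len=0.0760
  (v7,v11,v4) [+-+] → (0.3663, 1.96493, -0.4)–(0.3663, 2.24807, -0.0671268)  len=0.4370
  (v4,v11,v8) [+--] → (0.3663, 2.24807, -0.0671268)–(0.3663, 2.30517, 0)  len=0.0881
  (v12,v16,v13) [-+-] → (0.3663, -2.30517, 0)–(0.3663, -2.24807, 0.0671268)  len=0.0881
  (v13,v16,v17) [-++] → (0.3663, -2.24807, 0.0671268)–(0.3663, -1.96493, 0.4)  len=0.4370
  (v13,v17,v14) [-+-] → (0.3663, -1.96493, 0.4)–(0.3663, -1.91569, 0.34211)  len=0.0760
  (v14,v17,v18) [-++] → (0.3663, -1.91569, 0.34211)–(0.3663, -1.62469, 0)  len=0.4491
  (v14,v18,v15) [-+-] → (0.3663, -1.62469, 0)–(0.3663, -1.65139, -0.0313906)  len=0.0412
  (v15,v18,v19) [-++] → (0.3663, -1.65139, -0.0313906)–(0.3663, -1.96493, -0.4)  len=0.4839
  (v15,v19,v12) [-+-] → (0.3663, -1.96493, -0.4)–(0.3663, -2.00258, -0.355735)  len=0.0581
  (v12,v19,v16) [-++] → (0.3663, -2.00258, -0.355735)–(0.3663, -2.30517, 0)  len=0.4670

Chained into 2 loop(s):
  loop 1: 8 segments, perimeter = 2.1005
  loop 2: 8 segments, perimeter = 2.1005
Total perimeter = 4.201

loops=2 perimeter=4.201


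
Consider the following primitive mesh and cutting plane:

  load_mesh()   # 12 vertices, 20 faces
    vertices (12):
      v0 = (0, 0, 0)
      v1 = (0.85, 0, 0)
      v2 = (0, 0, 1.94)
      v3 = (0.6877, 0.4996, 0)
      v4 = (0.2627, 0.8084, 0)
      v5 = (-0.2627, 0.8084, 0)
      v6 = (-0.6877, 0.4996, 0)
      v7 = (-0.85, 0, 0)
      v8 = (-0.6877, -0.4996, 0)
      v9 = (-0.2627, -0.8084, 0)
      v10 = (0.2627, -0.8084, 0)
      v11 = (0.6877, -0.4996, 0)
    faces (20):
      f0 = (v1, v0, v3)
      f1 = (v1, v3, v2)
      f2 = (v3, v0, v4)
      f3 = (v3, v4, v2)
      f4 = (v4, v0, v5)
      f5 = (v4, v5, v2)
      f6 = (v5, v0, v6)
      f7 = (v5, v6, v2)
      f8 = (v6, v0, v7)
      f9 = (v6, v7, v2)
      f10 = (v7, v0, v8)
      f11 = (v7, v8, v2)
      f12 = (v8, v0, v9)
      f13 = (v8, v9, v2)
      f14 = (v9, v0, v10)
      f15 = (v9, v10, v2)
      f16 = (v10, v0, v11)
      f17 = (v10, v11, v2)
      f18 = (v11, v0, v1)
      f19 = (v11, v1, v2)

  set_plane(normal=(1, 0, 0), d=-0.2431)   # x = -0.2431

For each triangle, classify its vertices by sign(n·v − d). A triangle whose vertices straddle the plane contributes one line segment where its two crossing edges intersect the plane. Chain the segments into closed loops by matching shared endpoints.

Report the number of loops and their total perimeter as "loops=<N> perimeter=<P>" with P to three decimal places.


Straddling triangles (12 of 20):
  (v4,v0,v5) [++-] → (-0.2431, 0.748085, 0)–(-0.2431, 0.8084, 0)  len=0.0603
  (v4,v5,v2) [+-+] → (-0.2431, 0.8084, 0)–(-0.2431, 0.748085, 0.144743)  len=0.1568
  (v5,v0,v6) [-+-] → (-0.2431, 0.748085, 0)–(-0.2431, 0.176607, 0)  len=0.5715
  (v5,v6,v2) [--+] → (-0.2431, 0.176607, 1.25422)–(-0.2431, 0.748085, 0.144743)  len=1.2480
  (v6,v0,v7) [-+-] → (-0.2431, 0.176607, 0)–(-0.2431, 0, 0)  len=0.1766
  (v6,v7,v2) [--+] → (-0.2431, 0, 1.38516)–(-0.2431, 0.176607, 1.25422)  len=0.2199
  (v7,v0,v8) [-+-] → (-0.2431, 0, 0)–(-0.2431, -0.176607, 0)  len=0.1766
  (v7,v8,v2) [--+] → (-0.2431, -0.176607, 1.25422)–(-0.2431, 0, 1.38516)  len=0.2199
  (v8,v0,v9) [-+-] → (-0.2431, -0.176607, 0)–(-0.2431, -0.748085, 0)  len=0.5715
  (v8,v9,v2) [--+] → (-0.2431, -0.748085, 0.144743)–(-0.2431, -0.176607, 1.25422)  len=1.2480
  (v9,v0,v10) [-++] → (-0.2431, -0.748085, 0)–(-0.2431, -0.8084, 0)  len=0.0603
  (v9,v10,v2) [-++] → (-0.2431, -0.8084, 0)–(-0.2431, -0.748085, 0.144743)  len=0.1568

Chained into 1 loop(s):
  loop 1: 12 segments, perimeter = 4.8661
Total perimeter = 4.866

loops=1 perimeter=4.866


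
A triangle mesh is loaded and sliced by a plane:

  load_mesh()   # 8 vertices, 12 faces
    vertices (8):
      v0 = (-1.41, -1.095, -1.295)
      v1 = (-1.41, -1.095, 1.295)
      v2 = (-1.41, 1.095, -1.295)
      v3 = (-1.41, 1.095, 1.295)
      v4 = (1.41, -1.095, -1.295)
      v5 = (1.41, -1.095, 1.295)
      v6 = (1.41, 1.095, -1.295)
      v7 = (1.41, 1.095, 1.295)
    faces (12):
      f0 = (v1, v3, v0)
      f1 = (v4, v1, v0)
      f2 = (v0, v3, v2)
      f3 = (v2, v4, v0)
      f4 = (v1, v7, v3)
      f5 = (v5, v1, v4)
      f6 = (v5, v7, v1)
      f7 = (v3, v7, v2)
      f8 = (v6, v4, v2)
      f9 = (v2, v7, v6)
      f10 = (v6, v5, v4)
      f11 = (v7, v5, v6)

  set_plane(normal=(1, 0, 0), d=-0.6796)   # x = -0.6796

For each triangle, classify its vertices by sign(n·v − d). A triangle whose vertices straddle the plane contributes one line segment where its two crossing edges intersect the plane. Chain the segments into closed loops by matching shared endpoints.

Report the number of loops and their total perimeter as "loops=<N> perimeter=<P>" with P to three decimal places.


loops=1 perimeter=9.560

Straddling triangles (8 of 12):
  (v4,v1,v0) [+--] → (-0.6796, -1.095, 0.624172)–(-0.6796, -1.095, -1.295)  len=1.9192
  (v2,v4,v0) [-+-] → (-0.6796, 0.527774, -1.295)–(-0.6796, -1.095, -1.295)  len=1.6228
  (v1,v7,v3) [-+-] → (-0.6796, -0.527774, 1.295)–(-0.6796, 1.095, 1.295)  len=1.6228
  (v5,v1,v4) [+-+] → (-0.6796, -1.095, 1.295)–(-0.6796, -1.095, 0.624172)  len=0.6708
  (v5,v7,v1) [++-] → (-0.6796, -0.527774, 1.295)–(-0.6796, -1.095, 1.295)  len=0.5672
  (v3,v7,v2) [-+-] → (-0.6796, 1.095, 1.295)–(-0.6796, 1.095, -0.624172)  len=1.9192
  (v6,v4,v2) [++-] → (-0.6796, 0.527774, -1.295)–(-0.6796, 1.095, -1.295)  len=0.5672
  (v2,v7,v6) [-++] → (-0.6796, 1.095, -0.624172)–(-0.6796, 1.095, -1.295)  len=0.6708

Chained into 1 loop(s):
  loop 1: 8 segments, perimeter = 9.5600
Total perimeter = 9.560


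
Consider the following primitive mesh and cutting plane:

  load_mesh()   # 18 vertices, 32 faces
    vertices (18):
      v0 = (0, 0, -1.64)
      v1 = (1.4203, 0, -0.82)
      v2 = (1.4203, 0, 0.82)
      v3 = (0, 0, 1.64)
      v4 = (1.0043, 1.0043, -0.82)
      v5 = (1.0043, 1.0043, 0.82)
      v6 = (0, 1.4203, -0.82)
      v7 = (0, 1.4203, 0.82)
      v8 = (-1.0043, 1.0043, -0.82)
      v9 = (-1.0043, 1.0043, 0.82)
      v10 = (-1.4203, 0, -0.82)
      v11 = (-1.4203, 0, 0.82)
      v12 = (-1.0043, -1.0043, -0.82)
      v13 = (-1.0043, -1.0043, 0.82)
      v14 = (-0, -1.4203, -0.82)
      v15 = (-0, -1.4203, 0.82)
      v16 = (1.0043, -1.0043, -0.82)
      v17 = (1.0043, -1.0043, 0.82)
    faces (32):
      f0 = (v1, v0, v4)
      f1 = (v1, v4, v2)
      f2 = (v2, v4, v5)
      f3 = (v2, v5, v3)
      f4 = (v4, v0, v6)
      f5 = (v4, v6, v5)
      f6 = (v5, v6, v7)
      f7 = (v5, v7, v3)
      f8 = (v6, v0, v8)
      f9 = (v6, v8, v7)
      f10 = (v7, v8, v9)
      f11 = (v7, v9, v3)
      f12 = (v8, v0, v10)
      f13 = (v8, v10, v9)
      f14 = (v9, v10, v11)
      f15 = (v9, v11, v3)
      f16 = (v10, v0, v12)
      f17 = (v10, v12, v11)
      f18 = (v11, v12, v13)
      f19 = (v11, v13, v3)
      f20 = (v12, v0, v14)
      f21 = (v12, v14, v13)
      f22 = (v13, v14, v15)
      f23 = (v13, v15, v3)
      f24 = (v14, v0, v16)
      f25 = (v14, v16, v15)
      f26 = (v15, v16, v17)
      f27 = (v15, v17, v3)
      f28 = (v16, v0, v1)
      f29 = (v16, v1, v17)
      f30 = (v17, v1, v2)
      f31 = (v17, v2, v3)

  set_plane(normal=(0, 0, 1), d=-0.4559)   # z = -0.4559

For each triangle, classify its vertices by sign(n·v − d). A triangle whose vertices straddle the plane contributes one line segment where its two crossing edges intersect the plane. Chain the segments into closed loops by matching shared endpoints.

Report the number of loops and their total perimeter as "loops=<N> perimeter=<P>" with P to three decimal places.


loops=1 perimeter=8.696

Straddling triangles (16 of 32):
  (v1,v4,v2) [--+] → (1.09666, 0.781333, -0.4559)–(1.4203, 0, -0.4559)  len=0.8457
  (v2,v4,v5) [+-+] → (1.09666, 0.781333, -0.4559)–(1.0043, 1.0043, -0.4559)  len=0.2413
  (v4,v6,v5) [--+] → (0.222967, 1.32794, -0.4559)–(1.0043, 1.0043, -0.4559)  len=0.8457
  (v5,v6,v7) [+-+] → (0.222967, 1.32794, -0.4559)–(0, 1.4203, -0.4559)  len=0.2413
  (v6,v8,v7) [--+] → (-0.781333, 1.09666, -0.4559)–(0, 1.4203, -0.4559)  len=0.8457
  (v7,v8,v9) [+-+] → (-0.781333, 1.09666, -0.4559)–(-1.0043, 1.0043, -0.4559)  len=0.2413
  (v8,v10,v9) [--+] → (-1.32794, 0.222967, -0.4559)–(-1.0043, 1.0043, -0.4559)  len=0.8457
  (v9,v10,v11) [+-+] → (-1.32794, 0.222967, -0.4559)–(-1.4203, 0, -0.4559)  len=0.2413
  (v10,v12,v11) [--+] → (-1.09666, -0.781333, -0.4559)–(-1.4203, 0, -0.4559)  len=0.8457
  (v11,v12,v13) [+-+] → (-1.09666, -0.781333, -0.4559)–(-1.0043, -1.0043, -0.4559)  len=0.2413
  (v12,v14,v13) [--+] → (-0.222967, -1.32794, -0.4559)–(-1.0043, -1.0043, -0.4559)  len=0.8457
  (v13,v14,v15) [+-+] → (-0.222967, -1.32794, -0.4559)–(0, -1.4203, -0.4559)  len=0.2413
  (v14,v16,v15) [--+] → (0.781333, -1.09666, -0.4559)–(0, -1.4203, -0.4559)  len=0.8457
  (v15,v16,v17) [+-+] → (0.781333, -1.09666, -0.4559)–(1.0043, -1.0043, -0.4559)  len=0.2413
  (v16,v1,v17) [--+] → (1.32794, -0.222967, -0.4559)–(1.0043, -1.0043, -0.4559)  len=0.8457
  (v17,v1,v2) [+-+] → (1.32794, -0.222967, -0.4559)–(1.4203, 0, -0.4559)  len=0.2413

Chained into 1 loop(s):
  loop 1: 16 segments, perimeter = 8.6964
Total perimeter = 8.696
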